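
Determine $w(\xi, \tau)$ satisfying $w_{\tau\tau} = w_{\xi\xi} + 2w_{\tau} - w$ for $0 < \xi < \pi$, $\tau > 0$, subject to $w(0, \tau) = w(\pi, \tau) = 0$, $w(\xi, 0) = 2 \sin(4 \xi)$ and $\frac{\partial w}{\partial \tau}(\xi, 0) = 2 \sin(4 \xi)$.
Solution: Substitute $w = e^{\tau}u$.
Then $w_{\tau} = e^{\tau}(u_{\tau} + u)$, $w_{\tau\tau} = e^{\tau}(u_{\tau\tau} + 2u_{\tau} + u)$, $w_{\xi\xi} = e^{\tau}u_{\xi\xi}$; substituting and dividing by $e^{\tau}$, the lower-order terms cancel: $u_{\tau\tau} = u_{\xi\xi}$ (standard wave equation).
Data for $u$: $u(\xi,0) = w(\xi,0) = 2 \sin(4 \xi)$; $u_{\tau}(\xi,0) = w_{\tau}(\xi,0) - w(\xi,0) = 0$. The boundary conditions carry over: $u(0,\tau) = u(\pi,\tau) = 0$.
Separating variables: $u = \sum [A_n \cos(\omega_n \tau) + B_n \sin(\omega_n \tau)] \sin(n\xi)$, $\omega_n = n$. From ICs: $A_4=2$.
So $u(\xi,\tau) = 2 \sin(4 \xi) \cos(4 \tau)$, and $w(\xi,\tau) = e^{\tau}u(\xi,\tau)$.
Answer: $w(\xi, \tau) = 2 e^{\tau} \sin(4 \xi) \cos(4 \tau)$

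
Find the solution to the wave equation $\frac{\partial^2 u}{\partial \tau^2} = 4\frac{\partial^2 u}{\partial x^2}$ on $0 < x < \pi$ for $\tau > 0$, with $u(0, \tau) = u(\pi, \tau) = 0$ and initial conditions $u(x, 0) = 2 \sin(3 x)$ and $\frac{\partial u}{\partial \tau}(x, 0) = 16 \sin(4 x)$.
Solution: Separating variables: $u = \sum [A_n \cos(\omega_n \tau) + B_n \sin(\omega_n \tau)] \sin(nx)$, $\omega_n = 2n$. From ICs ($B_n$ = velocity coefficient / $\omega_n$): $A_3=2, B_4=2$.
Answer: $u(x, \tau) = 2 \sin(8 \tau) \sin(4 x) + 2 \sin(3 x) \cos(6 \tau)$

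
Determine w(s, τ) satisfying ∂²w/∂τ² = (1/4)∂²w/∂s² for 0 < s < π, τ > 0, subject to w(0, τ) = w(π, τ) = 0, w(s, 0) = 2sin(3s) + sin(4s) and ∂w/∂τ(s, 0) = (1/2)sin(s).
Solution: Using separation of variables w = X(s)T(τ):
Eigenfunctions: sin(ns), n = 1, 2, 3, ...
General solution: w(s, τ) = Σ [A_n cos(n τ/2) + B_n sin(n τ/2)] sin(ns)
From w(s,0) = 2sin(3s) + sin(4s): A_3=2, A_4=1. From w_τ(s,0) = (1/2)sin(s), using w_τ(s,0) = Σ ω_n B_n sin(ns) with ω_n = n/2: B_1 = (1/2)/(1/2) = 1.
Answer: w(s, τ) = sin(s)sin(τ/2) + 2sin(3s)cos(3τ/2) + sin(4s)cos(2τ)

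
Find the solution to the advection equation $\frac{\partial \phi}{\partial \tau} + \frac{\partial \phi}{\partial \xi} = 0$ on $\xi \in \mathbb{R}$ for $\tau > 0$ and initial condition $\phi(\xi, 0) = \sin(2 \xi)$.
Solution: By method of characteristics (waves move right with speed 1):
Along characteristics $\xi - \tau =$ const, $\phi$ is constant, so $\phi(\xi,\tau) = f(\xi - \tau)$ with $f = \phi( \cdot , 0)$.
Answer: $\phi(\xi, \tau) = - \sin(2 \tau - 2 \xi)$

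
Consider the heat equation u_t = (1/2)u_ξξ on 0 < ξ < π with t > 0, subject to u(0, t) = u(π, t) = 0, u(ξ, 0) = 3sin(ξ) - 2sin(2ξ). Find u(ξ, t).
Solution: Separating variables: u = Σ c_n exp(-n²t/2) sin(nξ). From u(ξ,0) = 3sin(ξ) - 2sin(2ξ): c_1=3, c_2=-2.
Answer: u(ξ, t) = -2exp(-2t)sin(2ξ) + 3exp(-t/2)sin(ξ)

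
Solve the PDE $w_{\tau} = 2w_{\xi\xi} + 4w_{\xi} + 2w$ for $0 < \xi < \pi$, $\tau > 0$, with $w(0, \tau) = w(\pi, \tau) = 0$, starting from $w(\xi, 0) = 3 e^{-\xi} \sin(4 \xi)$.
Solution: Substitute $w = e^{-\xi}u$.
Then $w_{\xi} = e^{-\xi}(u_{\xi} - u)$, $w_{\xi\xi} = e^{-\xi}(u_{\xi\xi} - 2u_{\xi} + u)$, $w_{\tau} = e^{-\xi}u_{\tau}$; substituting and dividing by $e^{-\xi}$, the lower-order terms cancel: $u_{\tau} = 2u_{\xi\xi}$ (standard heat equation).
Data for $u$: $u(\xi,0) = e^{\xi}w(\xi,0) = 3 \sin(4 \xi)$. The boundary conditions carry over: $u(0,\tau) = u(\pi,\tau) = 0$.
Separating variables: $u = \sum c_n e^{-2n^2\tau} \sin(n\xi)$. From $u(\xi,0) = 3 \sin(4 \xi)$: $c_4=3$.
So $u(\xi,\tau) = 3 e^{-32 \tau} \sin(4 \xi)$, and $w(\xi,\tau) = e^{-\xi}u(\xi,\tau)$.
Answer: $w(\xi, \tau) = 3 e^{-32 \tau} e^{-\xi} \sin(4 \xi)$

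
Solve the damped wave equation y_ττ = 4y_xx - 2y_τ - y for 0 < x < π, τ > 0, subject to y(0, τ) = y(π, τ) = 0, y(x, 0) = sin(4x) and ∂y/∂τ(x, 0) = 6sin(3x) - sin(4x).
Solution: Substitute y = exp(-τ)u.
Then y_τ = exp(-τ)(u_τ - u), y_ττ = exp(-τ)(u_ττ - 2u_τ + u), y_xx = exp(-τ)u_xx; substituting and dividing by exp(-τ), the lower-order terms cancel: u_ττ = 4u_xx (standard wave equation).
Data for u: u(x,0) = y(x,0) = sin(4x); u_τ(x,0) = y_τ(x,0) + y(x,0) = 6sin(3x). The boundary conditions carry over: u(0,τ) = u(π,τ) = 0.
Separating variables: u = Σ [A_n cos(ω_n τ) + B_n sin(ω_n τ)] sin(nx), ω_n = 2n. From ICs (B_n = velocity coefficient / ω_n): A_4=1, B_3=1.
So u(x,τ) = sin(3x)sin(6τ) + sin(4x)cos(8τ), and y(x,τ) = exp(-τ)u(x,τ).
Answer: y(x, τ) = exp(-τ)sin(3x)sin(6τ) + exp(-τ)sin(4x)cos(8τ)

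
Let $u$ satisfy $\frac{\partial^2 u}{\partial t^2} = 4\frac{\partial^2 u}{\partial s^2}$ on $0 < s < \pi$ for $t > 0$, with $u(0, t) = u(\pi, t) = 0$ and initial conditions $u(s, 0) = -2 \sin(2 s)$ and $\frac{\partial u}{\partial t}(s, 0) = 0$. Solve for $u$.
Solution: Separating variables: $u = \sum [A_n \cos(\omega_n t) + B_n \sin(\omega_n t)] \sin(ns)$, $\omega_n = 2n$. From ICs: $A_2=-2$.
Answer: $u(s, t) = -2 \sin(2 s) \cos(4 t)$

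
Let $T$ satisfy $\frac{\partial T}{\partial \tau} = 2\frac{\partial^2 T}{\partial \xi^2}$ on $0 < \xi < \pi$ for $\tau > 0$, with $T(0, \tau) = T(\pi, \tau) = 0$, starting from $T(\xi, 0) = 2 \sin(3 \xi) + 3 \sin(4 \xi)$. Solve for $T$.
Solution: Using separation of variables $T = X(\xi)G(\tau)$:
Eigenfunctions: $\sin(n\xi)$, $n = 1, 2, 3, \ldots$
General solution: $T(\xi, \tau) = \sum c_n \sin(n\xi) e^{-2n^2 \tau}$
Matching $T(\xi,0) = 2 \sin(3 \xi) + 3 \sin(4 \xi)$ term by term: $c_3=2, c_4=3$.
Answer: $T(\xi, \tau) = 2 e^{-18 \tau} \sin(3 \xi) + 3 e^{-32 \tau} \sin(4 \xi)$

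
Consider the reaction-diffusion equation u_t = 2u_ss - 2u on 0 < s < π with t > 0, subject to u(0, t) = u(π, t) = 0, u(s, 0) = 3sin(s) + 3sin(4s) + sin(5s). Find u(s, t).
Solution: Substitute u = exp(-2t)w, i.e. w = exp(2t)u.
By the product rule, u_t = exp(-2t)(w_t - 2w), u_ss = exp(-2t)w_ss.
Substituting into the PDE and dividing by exp(-2t): w_t - 2w = 2w_ss - 2w.
The lower-order terms cancel, leaving the standard heat equation w_t = 2w_ss.
Initial data for w: w(s,0) = u(s,0) = 3sin(s) + 3sin(4s) + sin(5s). The boundary conditions carry over: w(0,t) = w(π,t) = 0.
Solve for w:
  Using separation of variables w = X(s)T(t):
  Eigenfunctions: sin(ns), n = 1, 2, 3, ...
  General solution: w(s, t) = Σ c_n sin(ns) exp(-2n² t)
  Matching w(s,0) = 3sin(s) + 3sin(4s) + sin(5s) term by term: c_1=3, c_4=3, c_5=1.
Hence w(s,t) = 3exp(-2t)sin(s) + 3exp(-32t)sin(4s) + exp(-50t)sin(5s).
Transform back: u(s,t) = exp(-2t)w(s,t).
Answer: u(s, t) = 3exp(-4t)sin(s) + 3exp(-34t)sin(4s) + exp(-52t)sin(5s)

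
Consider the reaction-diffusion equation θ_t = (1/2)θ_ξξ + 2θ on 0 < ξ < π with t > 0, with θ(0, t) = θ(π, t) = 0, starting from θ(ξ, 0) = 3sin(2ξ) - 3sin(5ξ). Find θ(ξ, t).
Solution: Substitute θ = exp(2t)u, i.e. u = exp(-2t)θ.
By the product rule, θ_t = exp(2t)(u_t + 2u), θ_ξξ = exp(2t)u_ξξ.
Substituting into the PDE and dividing by exp(2t): u_t + 2u = (1/2)u_ξξ + 2u.
The lower-order terms cancel, leaving the standard heat equation u_t = (1/2)u_ξξ.
Initial data for u: u(ξ,0) = θ(ξ,0) = 3sin(2ξ) - 3sin(5ξ). The boundary conditions carry over: u(0,t) = u(π,t) = 0.
Solve for u:
  Using separation of variables u = X(ξ)G(t):
  Eigenfunctions: sin(nξ), n = 1, 2, 3, ...
  General solution: u(ξ, t) = Σ c_n sin(nξ) exp(-n² t/2)
  Matching u(ξ,0) = 3sin(2ξ) - 3sin(5ξ) term by term: c_2=3, c_5=-3.
Hence u(ξ,t) = 3exp(-2t)sin(2ξ) - 3exp(-25t/2)sin(5ξ).
Transform back: θ(ξ,t) = exp(2t)u(ξ,t).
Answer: θ(ξ, t) = 3sin(2ξ) - 3exp(-21t/2)sin(5ξ)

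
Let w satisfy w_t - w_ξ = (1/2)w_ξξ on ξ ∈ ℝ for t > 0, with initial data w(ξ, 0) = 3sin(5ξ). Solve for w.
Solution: Change to a moving frame: let η = ξ + t, σ = t and write w(ξ,t) = u(η,σ).
By the chain rule w_t = u_σ + u_η, w_ξ = u_η, w_ξξ = u_ηη.
Then w_t - w_ξ = u_σ: the advection term cancels and the PDE becomes the heat equation u_σ = (1/2)u_ηη on η ∈ ℝ.
Initial data: u(η,0) = w(η,0) = 3sin(5η).
On η ∈ ℝ each mode satisfies (sin(nη))″ = -n² sin(nη), so exp(-n²σ/2) sin(nη) solves the heat equation; by superposition u(η,σ) = Σ c_n exp(-n²σ/2) sin(nη).
Reading off the coefficients: c_5=3, so u(η,σ) = 3exp(-25σ/2)sin(5η).
Substituting back η = ξ + t, σ = t: w(ξ,t) = u(ξ + t, t).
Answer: w(ξ, t) = 3exp(-25t/2)sin(5t + 5ξ)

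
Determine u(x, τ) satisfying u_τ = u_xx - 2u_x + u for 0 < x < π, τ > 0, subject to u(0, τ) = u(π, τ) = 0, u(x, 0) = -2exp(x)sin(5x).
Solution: Substitute u = exp(x)w.
Then u_x = exp(x)(w_x + w), u_xx = exp(x)(w_xx + 2w_x + w), u_τ = exp(x)w_τ; substituting and dividing by exp(x), the lower-order terms cancel: w_τ = w_xx (standard heat equation).
Data for w: w(x,0) = exp(-x)u(x,0) = -2sin(5x). The boundary conditions carry over: w(0,τ) = w(π,τ) = 0.
Separating variables: w = Σ c_n exp(-n²τ) sin(nx). From w(x,0) = -2sin(5x): c_5=-2.
So w(x,τ) = -2exp(-25τ)sin(5x), and u(x,τ) = exp(x)w(x,τ).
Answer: u(x, τ) = -2exp(x)exp(-25τ)sin(5x)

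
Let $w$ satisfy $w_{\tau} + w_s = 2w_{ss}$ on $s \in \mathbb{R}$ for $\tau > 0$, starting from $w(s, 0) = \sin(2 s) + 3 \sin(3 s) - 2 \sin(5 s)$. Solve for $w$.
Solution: Change to a moving frame: let $\eta = s - \tau$, $\sigma = \tau$ and write $w(s,\tau) = u(\eta,\sigma)$.
By the chain rule $w_{\tau} = u_{\sigma} - u_{\eta}$, $w_s = u_{\eta}$, $w_{ss} = u_{\eta\eta}$.
Then $w_{\tau} + w_s = u_{\sigma}$: the advection term cancels and the PDE becomes the heat equation $u_{\sigma} = 2u_{\eta\eta}$ on $\eta \in \mathbb{R}$.
Initial data: $u(\eta,0) = w(\eta,0) = \sin(2 \eta) + 3 \sin(3 \eta) - 2 \sin(5 \eta)$.
On $\eta \in \mathbb{R}$ each mode satisfies $(\sin(n\eta))'' = -n^2 \sin(n\eta)$, so $e^{-2n^2\sigma} \sin(n\eta)$ solves the heat equation; by superposition $u(\eta,\sigma) = \sum c_n e^{-2n^2\sigma} \sin(n\eta)$.
Reading off the coefficients: $c_2=1, c_3=3, c_5=-2$, so $u(\eta,\sigma) = e^{-8 \sigma} \sin(2 \eta) + 3 e^{-18 \sigma} \sin(3 \eta) - 2 e^{-50 \sigma} \sin(5 \eta)$.
Substituting back $\eta = s - \tau$, $\sigma = \tau$: $w(s,\tau) = u(s - \tau, \tau)$.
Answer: $w(s, \tau) = - e^{-8 \tau} \sin(2 \tau - 2 s) - 3 e^{-18 \tau} \sin(3 \tau - 3 s) + 2 e^{-50 \tau} \sin(5 \tau - 5 s)$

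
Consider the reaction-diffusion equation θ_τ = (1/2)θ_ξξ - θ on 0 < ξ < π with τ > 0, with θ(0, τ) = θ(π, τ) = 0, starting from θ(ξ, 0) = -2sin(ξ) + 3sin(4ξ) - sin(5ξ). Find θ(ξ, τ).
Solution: Substitute θ = exp(-τ)u, i.e. u = exp(τ)θ.
By the product rule, θ_τ = exp(-τ)(u_τ - u), θ_ξξ = exp(-τ)u_ξξ.
Substituting into the PDE and dividing by exp(-τ): u_τ - u = (1/2)u_ξξ - u.
The lower-order terms cancel, leaving the standard heat equation u_τ = (1/2)u_ξξ.
Initial data for u: u(ξ,0) = θ(ξ,0) = -2sin(ξ) + 3sin(4ξ) - sin(5ξ). The boundary conditions carry over: u(0,τ) = u(π,τ) = 0.
Solve for u:
  Using separation of variables u = X(ξ)G(τ):
  Eigenfunctions: sin(nξ), n = 1, 2, 3, ...
  General solution: u(ξ, τ) = Σ c_n sin(nξ) exp(-n² τ/2)
  Matching u(ξ,0) = -2sin(ξ) + 3sin(4ξ) - sin(5ξ) term by term: c_1=-2, c_4=3, c_5=-1.
Hence u(ξ,τ) = 3exp(-8τ)sin(4ξ) - 2exp(-τ/2)sin(ξ) - exp(-25τ/2)sin(5ξ).
Transform back: θ(ξ,τ) = exp(-τ)u(ξ,τ).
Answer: θ(ξ, τ) = 3exp(-9τ)sin(4ξ) - 2exp(-3τ/2)sin(ξ) - exp(-27τ/2)sin(5ξ)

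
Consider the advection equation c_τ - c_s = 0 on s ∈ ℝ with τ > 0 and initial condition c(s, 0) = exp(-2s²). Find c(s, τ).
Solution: By characteristics (ds/dτ = -1), c(s,τ) = f(s + τ) with f = c(·, 0).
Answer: c(s, τ) = exp(-2(s + τ)²)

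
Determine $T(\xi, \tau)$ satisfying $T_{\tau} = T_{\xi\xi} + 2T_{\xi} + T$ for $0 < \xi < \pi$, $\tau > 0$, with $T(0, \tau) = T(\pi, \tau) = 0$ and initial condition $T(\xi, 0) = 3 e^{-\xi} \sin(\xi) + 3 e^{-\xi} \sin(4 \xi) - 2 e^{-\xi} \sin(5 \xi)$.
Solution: Substitute $T = e^{-\xi}u$, i.e. $u = e^{\xi}T$.
By the product rule, $T_{\xi} = e^{-\xi}(u_{\xi} - u)$, $T_{\xi\xi} = e^{-\xi}(u_{\xi\xi} - 2u_{\xi} + u)$, $T_{\tau} = e^{-\xi}u_{\tau}$.
Substituting into the PDE and dividing by $e^{-\xi}$: $u_{\tau} = (u_{\xi\xi} - 2u_{\xi} + u) + 2(u_{\xi} - u) + u$.
The lower-order terms cancel, leaving the standard heat equation $u_{\tau} = u_{\xi\xi}$.
Initial data for $u$: $u(\xi,0) = e^{\xi}T(\xi,0) = 3 \sin(\xi) + 3 \sin(4 \xi) - 2 \sin(5 \xi)$. The boundary conditions carry over: $u(0,\tau) = u(\pi,\tau) = 0$.
Solve for $u$:
  Using separation of variables $u = X(\xi)G(\tau)$:
  Eigenfunctions: $\sin(n\xi)$, $n = 1, 2, 3, \ldots$
  General solution: $u(\xi, \tau) = \sum c_n \sin(n\xi) e^{-n^2 \tau}$
  Matching $u(\xi,0) = 3 \sin(\xi) + 3 \sin(4 \xi) - 2 \sin(5 \xi)$ term by term: $c_1=3, c_4=3, c_5=-2$.
Hence $u(\xi,\tau) = 3 e^{-\tau} \sin(\xi) + 3 e^{-16 \tau} \sin(4 \xi) - 2 e^{-25 \tau} \sin(5 \xi)$.
Transform back: $T(\xi,\tau) = e^{-\xi}u(\xi,\tau)$.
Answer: $T(\xi, \tau) = 3 e^{-\tau} e^{-\xi} \sin(\xi) + 3 e^{-16 \tau} e^{-\xi} \sin(4 \xi) - 2 e^{-25 \tau} e^{-\xi} \sin(5 \xi)$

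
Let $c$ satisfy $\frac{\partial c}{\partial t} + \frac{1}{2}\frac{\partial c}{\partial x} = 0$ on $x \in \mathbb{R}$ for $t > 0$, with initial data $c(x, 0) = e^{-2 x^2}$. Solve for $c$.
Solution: By characteristics ($dx/dt = 1/2$), $c(x,t) = f(x - \frac{1}{2}t)$ with $f = c( \cdot , 0)$.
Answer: $c(x, t) = e^{-2 (-t/2 + x)^2}$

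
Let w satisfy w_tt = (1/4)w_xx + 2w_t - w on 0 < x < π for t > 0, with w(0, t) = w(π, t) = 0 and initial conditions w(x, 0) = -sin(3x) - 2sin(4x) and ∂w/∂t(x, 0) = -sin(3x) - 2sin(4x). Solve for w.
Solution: Substitute w = exp(t)u.
Then w_t = exp(t)(u_t + u), w_tt = exp(t)(u_tt + 2u_t + u), w_xx = exp(t)u_xx; substituting and dividing by exp(t), the lower-order terms cancel: u_tt = (1/4)u_xx (standard wave equation).
Data for u: u(x,0) = w(x,0) = -sin(3x) - 2sin(4x); u_t(x,0) = w_t(x,0) - w(x,0) = 0. The boundary conditions carry over: u(0,t) = u(π,t) = 0.
Separating variables: u = Σ [A_n cos(ω_n t) + B_n sin(ω_n t)] sin(nx), ω_n = n/2. From ICs: A_3=-1, A_4=-2.
So u(x,t) = -sin(3x)cos(3t/2) - 2sin(4x)cos(2t), and w(x,t) = exp(t)u(x,t).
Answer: w(x, t) = -exp(t)sin(3x)cos(3t/2) - 2exp(t)sin(4x)cos(2t)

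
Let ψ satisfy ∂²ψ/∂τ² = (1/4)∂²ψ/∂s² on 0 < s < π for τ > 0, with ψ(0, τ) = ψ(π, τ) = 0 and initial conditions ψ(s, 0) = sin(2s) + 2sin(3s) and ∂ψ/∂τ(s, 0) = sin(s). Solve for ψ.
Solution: Separating variables: ψ = Σ [A_n cos(ω_n τ) + B_n sin(ω_n τ)] sin(ns), ω_n = n/2. From ICs (B_n = velocity coefficient / ω_n): A_2=1, A_3=2, B_1=2.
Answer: ψ(s, τ) = 2sin(s)sin(τ/2) + sin(2s)cos(τ) + 2sin(3s)cos(3τ/2)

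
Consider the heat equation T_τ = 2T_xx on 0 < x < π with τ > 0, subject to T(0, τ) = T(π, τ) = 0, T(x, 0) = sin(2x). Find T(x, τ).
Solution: Separating variables: T = Σ c_n exp(-2n²τ) sin(nx). From T(x,0) = sin(2x): c_2=1.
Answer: T(x, τ) = exp(-8τ)sin(2x)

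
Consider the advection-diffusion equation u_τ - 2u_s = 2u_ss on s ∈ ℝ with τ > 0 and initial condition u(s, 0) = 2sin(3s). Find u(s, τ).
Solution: Moving frame: η = s + 2τ, σ = τ, u = w(η,σ), so u_τ = w_σ + 2w_η and u_ss = w_ηη.
Hence u_τ - 2u_s = w_σ and the PDE becomes the heat equation w_σ = 2w_ηη on η ∈ ℝ.
Initial data: w(η,0) = u(η,0) = 2sin(3η). Each mode sin(nη) decays as exp(-2n²σ) on ℝ, so w(η,σ) = Σ c_n exp(-2n²σ) sin(nη) with c_3=2: w(η,σ) = 2exp(-18σ)sin(3η).
Substituting back: u(s,τ) = w(s + 2τ, τ).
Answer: u(s, τ) = 2exp(-18τ)sin(3s + 6τ)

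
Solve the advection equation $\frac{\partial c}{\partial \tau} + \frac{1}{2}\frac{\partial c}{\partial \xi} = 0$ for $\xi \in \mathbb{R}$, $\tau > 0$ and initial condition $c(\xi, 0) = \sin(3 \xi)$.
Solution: By method of characteristics (waves move right with speed 1/2):
Along characteristics $\xi - \frac{1}{2}\tau =$ const, $c$ is constant, so $c(\xi,\tau) = f(\xi - \frac{1}{2}\tau)$ with $f = c( \cdot , 0)$.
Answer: $c(\xi, \tau) = - \sin(3 \tau/2 - 3 \xi)$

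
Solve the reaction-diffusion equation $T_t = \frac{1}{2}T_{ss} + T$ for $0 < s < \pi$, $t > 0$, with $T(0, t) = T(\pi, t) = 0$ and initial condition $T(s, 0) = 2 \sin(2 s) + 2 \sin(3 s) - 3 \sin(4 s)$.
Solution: Substitute $T = e^{t}u$.
Then $T_t = e^{t}(u_t + u)$, $T_{ss} = e^{t}u_{ss}$; substituting and dividing by $e^{t}$, the lower-order terms cancel: $u_t = \frac{1}{2}u_{ss}$ (standard heat equation).
Data for $u$: $u(s,0) = T(s,0) = 2 \sin(2 s) + 2 \sin(3 s) - 3 \sin(4 s)$. The boundary conditions carry over: $u(0,t) = u(\pi,t) = 0$.
Separating variables: $u = \sum c_n e^{-n^2t/2} \sin(ns)$. From $u(s,0) = 2 \sin(2 s) + 2 \sin(3 s) - 3 \sin(4 s)$: $c_2=2, c_3=2, c_4=-3$.
So $u(s,t) = 2 e^{-2 t} \sin(2 s) - 3 e^{-8 t} \sin(4 s) + 2 e^{-9 t/2} \sin(3 s)$, and $T(s,t) = e^{t}u(s,t)$.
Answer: $T(s, t) = 2 e^{-t} \sin(2 s) - 3 e^{-7 t} \sin(4 s) + 2 e^{-7 t/2} \sin(3 s)$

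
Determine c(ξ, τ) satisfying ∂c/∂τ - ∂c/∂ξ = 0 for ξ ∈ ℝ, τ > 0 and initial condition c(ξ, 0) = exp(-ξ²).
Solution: By characteristics (dξ/dτ = -1), c(ξ,τ) = f(ξ + τ) with f = c(·, 0).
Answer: c(ξ, τ) = exp(-(ξ + τ)²)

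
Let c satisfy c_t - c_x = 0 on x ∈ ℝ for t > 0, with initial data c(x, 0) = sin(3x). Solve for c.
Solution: By characteristics (dx/dt = -1), c(x,t) = f(x + t) with f = c(·, 0).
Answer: c(x, t) = sin(3t + 3x)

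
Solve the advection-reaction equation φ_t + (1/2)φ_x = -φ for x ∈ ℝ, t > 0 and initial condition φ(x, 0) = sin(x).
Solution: Substitute φ = exp(-t)u, i.e. u = exp(t)φ.
By the product rule, φ_t = exp(-t)(u_t - u), φ_x = exp(-t)u_x.
Substituting into the PDE and dividing by exp(-t): u_t - u + (1/2)u_x = -u.
The lower-order terms cancel, leaving the standard advection equation u_t + (1/2)u_x = 0.
Initial data for u: u(x,0) = φ(x,0) = sin(x).
Solve for u:
  By method of characteristics (waves move right with speed 1/2):
  Along characteristics x - (1/2)t = const, u is constant, so u(x,t) = f(x - (1/2)t) with f = u(·, 0).
Hence u(x,t) = -sin(t/2 - x).
Transform back: φ(x,t) = exp(-t)u(x,t).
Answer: φ(x, t) = -exp(-t)sin(t/2 - x)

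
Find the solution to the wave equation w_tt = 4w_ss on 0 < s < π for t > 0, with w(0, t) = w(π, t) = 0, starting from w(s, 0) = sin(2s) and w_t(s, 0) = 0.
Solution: Separating variables: w = Σ [A_n cos(ω_n t) + B_n sin(ω_n t)] sin(ns), ω_n = 2n. From ICs: A_2=1.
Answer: w(s, t) = sin(2s)cos(4t)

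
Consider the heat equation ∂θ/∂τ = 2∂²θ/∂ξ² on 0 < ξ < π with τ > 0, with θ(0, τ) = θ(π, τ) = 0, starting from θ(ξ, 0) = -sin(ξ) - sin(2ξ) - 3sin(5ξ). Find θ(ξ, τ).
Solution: Using separation of variables θ = X(ξ)G(τ):
Eigenfunctions: sin(nξ), n = 1, 2, 3, ...
General solution: θ(ξ, τ) = Σ c_n sin(nξ) exp(-2n² τ)
Matching θ(ξ,0) = -sin(ξ) - sin(2ξ) - 3sin(5ξ) term by term: c_1=-1, c_2=-1, c_5=-3.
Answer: θ(ξ, τ) = -exp(-2τ)sin(ξ) - exp(-8τ)sin(2ξ) - 3exp(-50τ)sin(5ξ)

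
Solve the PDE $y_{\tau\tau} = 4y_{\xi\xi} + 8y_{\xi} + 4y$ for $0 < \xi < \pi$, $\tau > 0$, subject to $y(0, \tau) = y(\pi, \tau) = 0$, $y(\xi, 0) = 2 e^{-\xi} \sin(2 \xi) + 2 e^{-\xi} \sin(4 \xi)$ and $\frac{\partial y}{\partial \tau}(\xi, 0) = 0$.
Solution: Substitute $y = e^{-\xi}u$.
Then $y_{\xi} = e^{-\xi}(u_{\xi} - u)$, $y_{\xi\xi} = e^{-\xi}(u_{\xi\xi} - 2u_{\xi} + u)$, $y_{\tau\tau} = e^{-\xi}u_{\tau\tau}$; substituting and dividing by $e^{-\xi}$, the lower-order terms cancel: $u_{\tau\tau} = 4u_{\xi\xi}$ (standard wave equation).
Data for $u$: $u(\xi,0) = e^{\xi}y(\xi,0) = 2 \sin(2 \xi) + 2 \sin(4 \xi)$; $u_{\tau}(\xi,0) = e^{\xi}y_{\tau}(\xi,0) = 0$. The boundary conditions carry over: $u(0,\tau) = u(\pi,\tau) = 0$.
Separating variables: $u = \sum [A_n \cos(\omega_n \tau) + B_n \sin(\omega_n \tau)] \sin(n\xi)$, $\omega_n = 2n$. From ICs: $A_2=2, A_4=2$.
So $u(\xi,\tau) = 2 \sin(2 \xi) \cos(4 \tau) + 2 \sin(4 \xi) \cos(8 \tau)$, and $y(\xi,\tau) = e^{-\xi}u(\xi,\tau)$.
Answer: $y(\xi, \tau) = 2 e^{-\xi} \sin(2 \xi) \cos(4 \tau) + 2 e^{-\xi} \sin(4 \xi) \cos(8 \tau)$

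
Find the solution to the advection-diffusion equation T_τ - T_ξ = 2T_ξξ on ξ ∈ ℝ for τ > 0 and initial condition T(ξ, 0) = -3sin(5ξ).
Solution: Change to a moving frame: let η = ξ + τ, σ = τ and write T(ξ,τ) = u(η,σ).
By the chain rule T_τ = u_σ + u_η, T_ξ = u_η, T_ξξ = u_ηη.
Then T_τ - T_ξ = u_σ: the advection term cancels and the PDE becomes the heat equation u_σ = 2u_ηη on η ∈ ℝ.
Initial data: u(η,0) = T(η,0) = -3sin(5η).
On η ∈ ℝ each mode satisfies (sin(nη))″ = -n² sin(nη), so exp(-2n²σ) sin(nη) solves the heat equation; by superposition u(η,σ) = Σ c_n exp(-2n²σ) sin(nη).
Reading off the coefficients: c_5=-3, so u(η,σ) = -3exp(-50σ)sin(5η).
Substituting back η = ξ + τ, σ = τ: T(ξ,τ) = u(ξ + τ, τ).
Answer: T(ξ, τ) = -3exp(-50τ)sin(5ξ + 5τ)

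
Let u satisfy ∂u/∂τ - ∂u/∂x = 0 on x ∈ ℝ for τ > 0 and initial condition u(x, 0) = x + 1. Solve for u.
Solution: By characteristics (dx/dτ = -1), u(x,τ) = f(x + τ) with f = u(·, 0).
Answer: u(x, τ) = x + τ + 1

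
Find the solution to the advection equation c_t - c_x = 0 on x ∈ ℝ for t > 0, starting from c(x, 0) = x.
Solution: By characteristics (dx/dt = -1), c(x,t) = f(x + t) with f = c(·, 0).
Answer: c(x, t) = t + x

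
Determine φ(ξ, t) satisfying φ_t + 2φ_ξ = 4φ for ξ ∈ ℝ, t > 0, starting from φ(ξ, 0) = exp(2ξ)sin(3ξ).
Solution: Substitute φ = exp(2ξ)u, i.e. u = exp(-2ξ)φ.
By the product rule, φ_ξ = exp(2ξ)(u_ξ + 2u), φ_t = exp(2ξ)u_t.
Substituting into the PDE and dividing by exp(2ξ): u_t + 2(u_ξ + 2u) = 4u.
The lower-order terms cancel, leaving the standard advection equation u_t + 2u_ξ = 0.
Initial data for u: u(ξ,0) = exp(-2ξ)φ(ξ,0) = sin(3ξ).
Solve for u:
  By method of characteristics (waves move right with speed 2):
  Along characteristics ξ - 2t = const, u is constant, so u(ξ,t) = f(ξ - 2t) with f = u(·, 0).
Hence u(ξ,t) = -sin(6t - 3ξ).
Transform back: φ(ξ,t) = exp(2ξ)u(ξ,t).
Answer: φ(ξ, t) = -exp(2ξ)sin(6t - 3ξ)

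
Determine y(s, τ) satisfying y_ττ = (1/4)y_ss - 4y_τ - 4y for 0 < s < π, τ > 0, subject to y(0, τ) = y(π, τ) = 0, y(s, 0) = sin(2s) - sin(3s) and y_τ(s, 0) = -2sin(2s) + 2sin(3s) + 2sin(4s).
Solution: Substitute y = exp(-2τ)u, i.e. u = exp(2τ)y.
By the product rule, y_τ = exp(-2τ)(u_τ - 2u), y_ττ = exp(-2τ)(u_ττ - 4u_τ + 4u), y_ss = exp(-2τ)u_ss.
Substituting into the PDE and dividing by exp(-2τ): u_ττ - 4u_τ + 4u = (1/4)u_ss - 4(u_τ - 2u) - 4u.
The lower-order terms cancel, leaving the standard wave equation u_ττ = (1/4)u_ss.
Initial data for u: u(s,0) = y(s,0) = sin(2s) - sin(3s); u_τ(s,0) = y_τ(s,0) + 2y(s,0) = 2sin(4s). The boundary conditions carry over: u(0,τ) = u(π,τ) = 0.
Solve for u:
  Using separation of variables u = X(s)T(τ):
  Eigenfunctions: sin(ns), n = 1, 2, 3, ...
  General solution: u(s, τ) = Σ [A_n cos(n τ/2) + B_n sin(n τ/2)] sin(ns)
  From u(s,0) = sin(2s) - sin(3s): A_2=1, A_3=-1. From u_τ(s,0) = 2sin(4s), using u_τ(s,0) = Σ ω_n B_n sin(ns) with ω_n = n/2: B_4 = 2/2 = 1.
Hence u(s,τ) = sin(2s)cos(τ) - sin(3s)cos(3τ/2) + sin(4s)sin(2τ).
Transform back: y(s,τ) = exp(-2τ)u(s,τ).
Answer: y(s, τ) = exp(-2τ)sin(2s)cos(τ) - exp(-2τ)sin(3s)cos(3τ/2) + exp(-2τ)sin(4s)sin(2τ)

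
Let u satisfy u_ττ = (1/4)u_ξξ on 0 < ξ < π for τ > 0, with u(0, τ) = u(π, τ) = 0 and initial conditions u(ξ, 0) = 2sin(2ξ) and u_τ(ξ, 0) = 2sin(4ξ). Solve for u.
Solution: Using separation of variables u = X(ξ)T(τ):
Eigenfunctions: sin(nξ), n = 1, 2, 3, ...
General solution: u(ξ, τ) = Σ [A_n cos(n τ/2) + B_n sin(n τ/2)] sin(nξ)
From u(ξ,0) = 2sin(2ξ): A_2=2. From u_τ(ξ,0) = 2sin(4ξ), using u_τ(ξ,0) = Σ ω_n B_n sin(nξ) with ω_n = n/2: B_4 = 2/2 = 1.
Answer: u(ξ, τ) = 2sin(2ξ)cos(τ) + sin(4ξ)sin(2τ)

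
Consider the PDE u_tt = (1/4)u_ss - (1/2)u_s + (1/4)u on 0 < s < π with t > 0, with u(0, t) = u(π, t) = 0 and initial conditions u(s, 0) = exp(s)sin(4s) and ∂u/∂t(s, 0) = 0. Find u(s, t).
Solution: Substitute u = exp(s)w, i.e. w = exp(-s)u.
By the product rule, u_s = exp(s)(w_s + w), u_ss = exp(s)(w_ss + 2w_s + w), u_tt = exp(s)w_tt.
Substituting into the PDE and dividing by exp(s): w_tt = (1/4)(w_ss + 2w_s + w) - (1/2)(w_s + w) + (1/4)w.
The lower-order terms cancel, leaving the standard wave equation w_tt = (1/4)w_ss.
Initial data for w: w(s,0) = exp(-s)u(s,0) = sin(4s); w_t(s,0) = exp(-s)u_t(s,0) = 0. The boundary conditions carry over: w(0,t) = w(π,t) = 0.
Solve for w:
  Using separation of variables w = X(s)T(t):
  Eigenfunctions: sin(ns), n = 1, 2, 3, ...
  General solution: w(s, t) = Σ [A_n cos(n t/2) + B_n sin(n t/2)] sin(ns)
  From w(s,0) = sin(4s): A_4=1. From w_t(s,0) = 0: all B_n = 0.
Hence w(s,t) = sin(4s)cos(2t).
Transform back: u(s,t) = exp(s)w(s,t).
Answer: u(s, t) = exp(s)sin(4s)cos(2t)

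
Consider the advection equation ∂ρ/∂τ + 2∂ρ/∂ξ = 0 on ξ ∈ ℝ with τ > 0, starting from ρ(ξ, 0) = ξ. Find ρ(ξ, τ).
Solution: By characteristics (dξ/dτ = 2), ρ(ξ,τ) = f(ξ - 2τ) with f = ρ(·, 0).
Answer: ρ(ξ, τ) = ξ - 2τ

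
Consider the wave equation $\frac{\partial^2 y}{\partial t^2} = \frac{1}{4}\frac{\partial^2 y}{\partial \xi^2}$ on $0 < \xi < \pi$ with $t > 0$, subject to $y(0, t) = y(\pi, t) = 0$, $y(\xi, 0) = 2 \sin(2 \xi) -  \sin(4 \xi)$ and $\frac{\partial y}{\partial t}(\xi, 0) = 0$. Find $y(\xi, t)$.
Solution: Using separation of variables $y = X(\xi)T(t)$:
Eigenfunctions: $\sin(n\xi)$, $n = 1, 2, 3, \ldots$
General solution: $y(\xi, t) = \sum [A_n \cos(n t/2) + B_n \sin(n t/2)] \sin(n\xi)$
From $y(\xi,0) = 2 \sin(2 \xi) - \sin(4 \xi)$: $A_2=2, A_4=-1$. From $y_t(\xi,0) = 0$: all $B_n = 0$.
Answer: $y(\xi, t) = 2 \sin(2 \xi) \cos(t) -  \sin(4 \xi) \cos(2 t)$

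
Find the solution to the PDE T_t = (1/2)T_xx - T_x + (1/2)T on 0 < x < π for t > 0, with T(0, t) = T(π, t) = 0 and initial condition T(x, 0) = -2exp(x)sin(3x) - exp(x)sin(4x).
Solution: Substitute T = exp(x)u.
Then T_x = exp(x)(u_x + u), T_xx = exp(x)(u_xx + 2u_x + u), T_t = exp(x)u_t; substituting and dividing by exp(x), the lower-order terms cancel: u_t = (1/2)u_xx (standard heat equation).
Data for u: u(x,0) = exp(-x)T(x,0) = -2sin(3x) - sin(4x). The boundary conditions carry over: u(0,t) = u(π,t) = 0.
Separating variables: u = Σ c_n exp(-n²t/2) sin(nx). From u(x,0) = -2sin(3x) - sin(4x): c_3=-2, c_4=-1.
So u(x,t) = -exp(-8t)sin(4x) - 2exp(-9t/2)sin(3x), and T(x,t) = exp(x)u(x,t).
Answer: T(x, t) = -exp(-8t)exp(x)sin(4x) - 2exp(-9t/2)exp(x)sin(3x)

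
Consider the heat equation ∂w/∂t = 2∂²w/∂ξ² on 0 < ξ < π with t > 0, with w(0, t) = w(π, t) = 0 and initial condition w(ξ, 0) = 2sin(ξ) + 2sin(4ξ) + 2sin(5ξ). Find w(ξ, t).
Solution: Separating variables: w = Σ c_n exp(-2n²t) sin(nξ). From w(ξ,0) = 2sin(ξ) + 2sin(4ξ) + 2sin(5ξ): c_1=2, c_4=2, c_5=2.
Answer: w(ξ, t) = 2exp(-2t)sin(ξ) + 2exp(-32t)sin(4ξ) + 2exp(-50t)sin(5ξ)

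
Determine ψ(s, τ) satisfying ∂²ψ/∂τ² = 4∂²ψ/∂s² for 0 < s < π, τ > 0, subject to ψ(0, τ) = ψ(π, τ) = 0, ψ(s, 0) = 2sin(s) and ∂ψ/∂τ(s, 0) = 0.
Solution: Separating variables: ψ = Σ [A_n cos(ω_n τ) + B_n sin(ω_n τ)] sin(ns), ω_n = 2n. From ICs: A_1=2.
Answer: ψ(s, τ) = 2sin(s)cos(2τ)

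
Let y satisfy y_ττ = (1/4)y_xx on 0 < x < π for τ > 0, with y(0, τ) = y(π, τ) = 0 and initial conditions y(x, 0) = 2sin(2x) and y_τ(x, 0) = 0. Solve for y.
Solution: Separating variables: y = Σ [A_n cos(ω_n τ) + B_n sin(ω_n τ)] sin(nx), ω_n = n/2. From ICs: A_2=2.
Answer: y(x, τ) = 2sin(2x)cos(τ)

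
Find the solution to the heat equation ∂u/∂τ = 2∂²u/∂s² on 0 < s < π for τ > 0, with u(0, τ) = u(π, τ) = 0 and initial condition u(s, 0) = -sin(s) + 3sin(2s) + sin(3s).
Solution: Separating variables: u = Σ c_n exp(-2n²τ) sin(ns). From u(s,0) = -sin(s) + 3sin(2s) + sin(3s): c_1=-1, c_2=3, c_3=1.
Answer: u(s, τ) = -exp(-2τ)sin(s) + 3exp(-8τ)sin(2s) + exp(-18τ)sin(3s)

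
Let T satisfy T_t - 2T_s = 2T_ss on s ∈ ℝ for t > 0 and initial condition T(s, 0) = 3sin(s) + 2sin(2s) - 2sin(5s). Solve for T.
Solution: Moving frame: η = s + 2t, σ = t, T = u(η,σ), so T_t = u_σ + 2u_η and T_ss = u_ηη.
Hence T_t - 2T_s = u_σ and the PDE becomes the heat equation u_σ = 2u_ηη on η ∈ ℝ.
Initial data: u(η,0) = T(η,0) = 3sin(η) + 2sin(2η) - 2sin(5η). Each mode sin(nη) decays as exp(-2n²σ) on ℝ, so u(η,σ) = Σ c_n exp(-2n²σ) sin(nη) with c_1=3, c_2=2, c_5=-2: u(η,σ) = 3exp(-2σ)sin(η) + 2exp(-8σ)sin(2η) - 2exp(-50σ)sin(5η).
Substituting back: T(s,t) = u(s + 2t, t).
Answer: T(s, t) = 3exp(-2t)sin(s + 2t) + 2exp(-8t)sin(2s + 4t) - 2exp(-50t)sin(5s + 10t)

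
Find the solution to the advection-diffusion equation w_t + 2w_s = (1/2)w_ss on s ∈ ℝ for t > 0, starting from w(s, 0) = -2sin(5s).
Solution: Change to a moving frame: let η = s - 2t, σ = t and write w(s,t) = u(η,σ).
By the chain rule w_t = u_σ - 2u_η, w_s = u_η, w_ss = u_ηη.
Then w_t + 2w_s = u_σ: the advection term cancels and the PDE becomes the heat equation u_σ = (1/2)u_ηη on η ∈ ℝ.
Initial data: u(η,0) = w(η,0) = -2sin(5η).
On η ∈ ℝ each mode satisfies (sin(nη))″ = -n² sin(nη), so exp(-n²σ/2) sin(nη) solves the heat equation; by superposition u(η,σ) = Σ c_n exp(-n²σ/2) sin(nη).
Reading off the coefficients: c_5=-2, so u(η,σ) = -2exp(-25σ/2)sin(5η).
Substituting back η = s - 2t, σ = t: w(s,t) = u(s - 2t, t).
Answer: w(s, t) = -2exp(-25t/2)sin(5s - 10t)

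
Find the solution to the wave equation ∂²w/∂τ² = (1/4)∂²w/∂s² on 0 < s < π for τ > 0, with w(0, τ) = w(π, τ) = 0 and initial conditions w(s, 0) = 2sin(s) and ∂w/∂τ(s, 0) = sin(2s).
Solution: Using separation of variables w = X(s)T(τ):
Eigenfunctions: sin(ns), n = 1, 2, 3, ...
General solution: w(s, τ) = Σ [A_n cos(n τ/2) + B_n sin(n τ/2)] sin(ns)
From w(s,0) = 2sin(s): A_1=2. From w_τ(s,0) = sin(2s), using w_τ(s,0) = Σ ω_n B_n sin(ns) with ω_n = n/2: B_2 = 1/1 = 1.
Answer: w(s, τ) = 2sin(s)cos(τ/2) + sin(2s)sin(τ)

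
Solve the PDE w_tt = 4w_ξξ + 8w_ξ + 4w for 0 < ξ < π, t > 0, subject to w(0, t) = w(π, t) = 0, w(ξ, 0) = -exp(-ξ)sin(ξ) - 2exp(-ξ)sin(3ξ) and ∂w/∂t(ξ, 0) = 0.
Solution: Substitute w = exp(-ξ)u, i.e. u = exp(ξ)w.
By the product rule, w_ξ = exp(-ξ)(u_ξ - u), w_ξξ = exp(-ξ)(u_ξξ - 2u_ξ + u), w_tt = exp(-ξ)u_tt.
Substituting into the PDE and dividing by exp(-ξ): u_tt = 4(u_ξξ - 2u_ξ + u) + 8(u_ξ - u) + 4u.
The lower-order terms cancel, leaving the standard wave equation u_tt = 4u_ξξ.
Initial data for u: u(ξ,0) = exp(ξ)w(ξ,0) = -sin(ξ) - 2sin(3ξ); u_t(ξ,0) = exp(ξ)w_t(ξ,0) = 0. The boundary conditions carry over: u(0,t) = u(π,t) = 0.
Solve for u:
  Using separation of variables u = X(ξ)T(t):
  Eigenfunctions: sin(nξ), n = 1, 2, 3, ...
  General solution: u(ξ, t) = Σ [A_n cos(2n t) + B_n sin(2n t)] sin(nξ)
  From u(ξ,0) = -sin(ξ) - 2sin(3ξ): A_1=-1, A_3=-2. From u_t(ξ,0) = 0: all B_n = 0.
Hence u(ξ,t) = -sin(ξ)cos(2t) - 2sin(3ξ)cos(6t).
Transform back: w(ξ,t) = exp(-ξ)u(ξ,t).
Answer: w(ξ, t) = -exp(-ξ)sin(ξ)cos(2t) - 2exp(-ξ)sin(3ξ)cos(6t)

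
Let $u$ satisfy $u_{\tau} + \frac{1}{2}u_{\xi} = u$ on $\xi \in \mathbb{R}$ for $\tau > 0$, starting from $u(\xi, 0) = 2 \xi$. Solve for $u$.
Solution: Substitute $u = e^{\tau}w$, i.e. $w = e^{-\tau}u$.
By the product rule, $u_{\tau} = e^{\tau}(w_{\tau} + w)$, $u_{\xi} = e^{\tau}w_{\xi}$.
Substituting into the PDE and dividing by $e^{\tau}$: $w_{\tau} + w + \frac{1}{2}w_{\xi} = w$.
The lower-order terms cancel, leaving the standard advection equation $w_{\tau} + \frac{1}{2}w_{\xi} = 0$.
Initial data for $w$: $w(\xi,0) = u(\xi,0) = 2 \xi$.
Solve for $w$:
  By method of characteristics (waves move right with speed 1/2):
  Along characteristics $\xi - \frac{1}{2}\tau =$ const, $w$ is constant, so $w(\xi,\tau) = f(\xi - \frac{1}{2}\tau)$ with $f = w( \cdot , 0)$.
Hence $w(\xi,\tau) = 2 \xi - \tau$.
Transform back: $u(\xi,\tau) = e^{\tau}w(\xi,\tau)$.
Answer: $u(\xi, \tau) = - \tau e^{\tau} + 2 \xi e^{\tau}$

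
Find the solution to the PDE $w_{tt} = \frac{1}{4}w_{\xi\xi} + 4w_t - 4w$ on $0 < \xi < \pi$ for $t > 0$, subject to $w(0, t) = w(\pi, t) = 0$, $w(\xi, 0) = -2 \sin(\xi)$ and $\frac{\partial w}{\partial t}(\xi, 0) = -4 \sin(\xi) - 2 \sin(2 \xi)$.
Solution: Substitute $w = e^{2t}u$, i.e. $u = e^{-2t}w$.
By the product rule, $w_t = e^{2t}(u_t + 2u)$, $w_{tt} = e^{2t}(u_{tt} + 4u_t + 4u)$, $w_{\xi\xi} = e^{2t}u_{\xi\xi}$.
Substituting into the PDE and dividing by $e^{2t}$: $u_{tt} + 4u_t + 4u = \frac{1}{4}u_{\xi\xi} + 4(u_t + 2u) - 4u$.
The lower-order terms cancel, leaving the standard wave equation $u_{tt} = \frac{1}{4}u_{\xi\xi}$.
Initial data for $u$: $u(\xi,0) = w(\xi,0) = -2 \sin(\xi)$; $u_t(\xi,0) = w_t(\xi,0) - 2w(\xi,0) = -2 \sin(2 \xi)$. The boundary conditions carry over: $u(0,t) = u(\pi,t) = 0$.
Solve for $u$:
  Using separation of variables $u = X(\xi)T(t)$:
  Eigenfunctions: $\sin(n\xi)$, $n = 1, 2, 3, \ldots$
  General solution: $u(\xi, t) = \sum [A_n \cos(n t/2) + B_n \sin(n t/2)] \sin(n\xi)$
  From $u(\xi,0) = -2 \sin(\xi)$: $A_1=-2$. From $u_t(\xi,0) = -2 \sin(2 \xi)$, using $u_t(\xi,0) = \sum \omega_n B_n \sin(n\xi)$ with $\omega_n = n/2$: $B_2 = (-2)/1 = -2$.
Hence $u(\xi,t) = -2 \sin(t) \sin(2 \xi) - 2 \sin(\xi) \cos(t/2)$.
Transform back: $w(\xi,t) = e^{2t}u(\xi,t)$.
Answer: $w(\xi, t) = -2 e^{2 t} \sin(\xi) \cos(t/2) - 2 e^{2 t} \sin(2 \xi) \sin(t)$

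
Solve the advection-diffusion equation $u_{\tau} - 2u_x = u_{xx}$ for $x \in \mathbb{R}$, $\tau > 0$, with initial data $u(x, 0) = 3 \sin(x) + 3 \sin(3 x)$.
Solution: Change to a moving frame: let $\eta = x + 2\tau$, $\sigma = \tau$ and write $u(x,\tau) = w(\eta,\sigma)$.
By the chain rule $u_{\tau} = w_{\sigma} + 2w_{\eta}$, $u_x = w_{\eta}$, $u_{xx} = w_{\eta\eta}$.
Then $u_{\tau} - 2u_x = w_{\sigma}$: the advection term cancels and the PDE becomes the heat equation $w_{\sigma} = w_{\eta\eta}$ on $\eta \in \mathbb{R}$.
Initial data: $w(\eta,0) = u(\eta,0) = 3 \sin(\eta) + 3 \sin(3 \eta)$.
On $\eta \in \mathbb{R}$ each mode satisfies $(\sin(n\eta))'' = -n^2 \sin(n\eta)$, so $e^{-n^2\sigma} \sin(n\eta)$ solves the heat equation; by superposition $w(\eta,\sigma) = \sum c_n e^{-n^2\sigma} \sin(n\eta)$.
Reading off the coefficients: $c_1=3, c_3=3$, so $w(\eta,\sigma) = 3 e^{-\sigma} \sin(\eta) + 3 e^{-9 \sigma} \sin(3 \eta)$.
Substituting back $\eta = x + 2\tau$, $\sigma = \tau$: $u(x,\tau) = w(x + 2\tau, \tau)$.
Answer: $u(x, \tau) = 3 e^{-\tau} \sin(2 \tau + x) + 3 e^{-9 \tau} \sin(6 \tau + 3 x)$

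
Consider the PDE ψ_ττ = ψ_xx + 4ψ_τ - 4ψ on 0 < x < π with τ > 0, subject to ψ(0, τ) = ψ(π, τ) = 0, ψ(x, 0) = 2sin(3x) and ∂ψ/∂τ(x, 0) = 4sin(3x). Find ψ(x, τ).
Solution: Substitute ψ = exp(2τ)u, i.e. u = exp(-2τ)ψ.
By the product rule, ψ_τ = exp(2τ)(u_τ + 2u), ψ_ττ = exp(2τ)(u_ττ + 4u_τ + 4u), ψ_xx = exp(2τ)u_xx.
Substituting into the PDE and dividing by exp(2τ): u_ττ + 4u_τ + 4u = u_xx + 4(u_τ + 2u) - 4u.
The lower-order terms cancel, leaving the standard wave equation u_ττ = u_xx.
Initial data for u: u(x,0) = ψ(x,0) = 2sin(3x); u_τ(x,0) = ψ_τ(x,0) - 2ψ(x,0) = 0. The boundary conditions carry over: u(0,τ) = u(π,τ) = 0.
Solve for u:
  Using separation of variables u = X(x)T(τ):
  Eigenfunctions: sin(nx), n = 1, 2, 3, ...
  General solution: u(x, τ) = Σ [A_n cos(n τ) + B_n sin(n τ)] sin(nx)
  From u(x,0) = 2sin(3x): A_3=2. From u_τ(x,0) = 0: all B_n = 0.
Hence u(x,τ) = 2sin(3x)cos(3τ).
Transform back: ψ(x,τ) = exp(2τ)u(x,τ).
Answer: ψ(x, τ) = 2exp(2τ)sin(3x)cos(3τ)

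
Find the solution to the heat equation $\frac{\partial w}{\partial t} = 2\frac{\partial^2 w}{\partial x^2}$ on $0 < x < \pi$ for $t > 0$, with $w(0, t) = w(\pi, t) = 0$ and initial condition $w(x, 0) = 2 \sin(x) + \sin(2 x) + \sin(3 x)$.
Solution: Using separation of variables $w = X(x)T(t)$:
Eigenfunctions: $\sin(nx)$, $n = 1, 2, 3, \ldots$
General solution: $w(x, t) = \sum c_n \sin(nx) e^{-2n^2 t}$
Matching $w(x,0) = 2 \sin(x) + \sin(2 x) + \sin(3 x)$ term by term: $c_1=2, c_2=1, c_3=1$.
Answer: $w(x, t) = 2 e^{-2 t} \sin(x) + e^{-8 t} \sin(2 x) + e^{-18 t} \sin(3 x)$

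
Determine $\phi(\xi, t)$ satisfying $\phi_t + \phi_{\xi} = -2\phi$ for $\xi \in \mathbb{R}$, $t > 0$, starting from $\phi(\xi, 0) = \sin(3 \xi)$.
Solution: Substitute $\phi = e^{-2t}u$, i.e. $u = e^{2t}\phi$.
By the product rule, $\phi_t = e^{-2t}(u_t - 2u)$, $\phi_{\xi} = e^{-2t}u_{\xi}$.
Substituting into the PDE and dividing by $e^{-2t}$: $u_t - 2u + u_{\xi} = -2u$.
The lower-order terms cancel, leaving the standard advection equation $u_t + u_{\xi} = 0$.
Initial data for $u$: $u(\xi,0) = \phi(\xi,0) = \sin(3 \xi)$.
Solve for $u$:
  By method of characteristics (waves move right with speed 1):
  Along characteristics $\xi - t =$ const, $u$ is constant, so $u(\xi,t) = f(\xi - t)$ with $f = u( \cdot , 0)$.
Hence $u(\xi,t) = - \sin(3 t - 3 \xi)$.
Transform back: $\phi(\xi,t) = e^{-2t}u(\xi,t)$.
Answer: $\phi(\xi, t) = e^{-2 t} \sin(3 \xi - 3 t)$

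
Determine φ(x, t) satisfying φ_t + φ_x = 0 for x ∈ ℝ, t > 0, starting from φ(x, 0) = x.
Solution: By method of characteristics (waves move right with speed 1):
Along characteristics x - t = const, φ is constant, so φ(x,t) = f(x - t) with f = φ(·, 0).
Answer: φ(x, t) = -t + x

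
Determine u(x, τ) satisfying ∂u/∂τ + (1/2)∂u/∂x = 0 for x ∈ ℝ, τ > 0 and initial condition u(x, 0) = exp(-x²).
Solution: By characteristics (dx/dτ = 1/2), u(x,τ) = f(x - (1/2)τ) with f = u(·, 0).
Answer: u(x, τ) = exp(-(x - τ/2)²)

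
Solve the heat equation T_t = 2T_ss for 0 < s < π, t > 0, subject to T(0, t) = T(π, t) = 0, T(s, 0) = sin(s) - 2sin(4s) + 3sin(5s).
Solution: Separating variables: T = Σ c_n exp(-2n²t) sin(ns). From T(s,0) = sin(s) - 2sin(4s) + 3sin(5s): c_1=1, c_4=-2, c_5=3.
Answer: T(s, t) = exp(-2t)sin(s) - 2exp(-32t)sin(4s) + 3exp(-50t)sin(5s)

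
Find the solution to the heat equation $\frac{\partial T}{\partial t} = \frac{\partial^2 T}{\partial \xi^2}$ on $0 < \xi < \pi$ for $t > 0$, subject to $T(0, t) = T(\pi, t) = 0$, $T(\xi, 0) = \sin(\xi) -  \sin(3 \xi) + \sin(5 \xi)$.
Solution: Using separation of variables $T = X(\xi)G(t)$:
Eigenfunctions: $\sin(n\xi)$, $n = 1, 2, 3, \ldots$
General solution: $T(\xi, t) = \sum c_n \sin(n\xi) e^{-n^2 t}$
Matching $T(\xi,0) = \sin(\xi) - \sin(3 \xi) + \sin(5 \xi)$ term by term: $c_1=1, c_3=-1, c_5=1$.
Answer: $T(\xi, t) = e^{-t} \sin(\xi) -  e^{-9 t} \sin(3 \xi) + e^{-25 t} \sin(5 \xi)$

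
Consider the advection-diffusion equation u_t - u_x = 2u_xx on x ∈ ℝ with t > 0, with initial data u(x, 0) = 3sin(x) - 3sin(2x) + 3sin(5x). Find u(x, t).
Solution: Change to a moving frame: let η = x + t, σ = t and write u(x,t) = w(η,σ).
By the chain rule u_t = w_σ + w_η, u_x = w_η, u_xx = w_ηη.
Then u_t - u_x = w_σ: the advection term cancels and the PDE becomes the heat equation w_σ = 2w_ηη on η ∈ ℝ.
Initial data: w(η,0) = u(η,0) = 3sin(η) - 3sin(2η) + 3sin(5η).
On η ∈ ℝ each mode satisfies (sin(nη))″ = -n² sin(nη), so exp(-2n²σ) sin(nη) solves the heat equation; by superposition w(η,σ) = Σ c_n exp(-2n²σ) sin(nη).
Reading off the coefficients: c_1=3, c_2=-3, c_5=3, so w(η,σ) = 3exp(-2σ)sin(η) - 3exp(-8σ)sin(2η) + 3exp(-50σ)sin(5η).
Substituting back η = x + t, σ = t: u(x,t) = w(x + t, t).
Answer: u(x, t) = 3exp(-2t)sin(t + x) - 3exp(-8t)sin(2t + 2x) + 3exp(-50t)sin(5t + 5x)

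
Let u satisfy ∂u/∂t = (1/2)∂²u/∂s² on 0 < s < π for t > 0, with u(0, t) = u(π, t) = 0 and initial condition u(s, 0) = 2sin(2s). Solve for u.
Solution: Separating variables: u = Σ c_n exp(-n²t/2) sin(ns). From u(s,0) = 2sin(2s): c_2=2.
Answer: u(s, t) = 2exp(-2t)sin(2s)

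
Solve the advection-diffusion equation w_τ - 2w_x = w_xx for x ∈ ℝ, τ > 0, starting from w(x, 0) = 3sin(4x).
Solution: Change to a moving frame: let η = x + 2τ, σ = τ and write w(x,τ) = u(η,σ).
By the chain rule w_τ = u_σ + 2u_η, w_x = u_η, w_xx = u_ηη.
Then w_τ - 2w_x = u_σ: the advection term cancels and the PDE becomes the heat equation u_σ = u_ηη on η ∈ ℝ.
Initial data: u(η,0) = w(η,0) = 3sin(4η).
On η ∈ ℝ each mode satisfies (sin(nη))″ = -n² sin(nη), so exp(-n²σ) sin(nη) solves the heat equation; by superposition u(η,σ) = Σ c_n exp(-n²σ) sin(nη).
Reading off the coefficients: c_4=3, so u(η,σ) = 3exp(-16σ)sin(4η).
Substituting back η = x + 2τ, σ = τ: w(x,τ) = u(x + 2τ, τ).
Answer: w(x, τ) = 3exp(-16τ)sin(4x + 8τ)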